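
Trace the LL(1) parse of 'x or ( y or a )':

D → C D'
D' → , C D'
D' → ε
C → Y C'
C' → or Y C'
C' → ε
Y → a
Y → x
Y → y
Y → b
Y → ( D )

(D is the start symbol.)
Stack is shown with the top on the left.

Stack                 Input              Action
-----------------------------------------------
D $                   x or ( y or a ) $  output D → C D'
C D' $                x or ( y or a ) $  output C → Y C'
Y C' D' $             x or ( y or a ) $  output Y → x
x C' D' $             x or ( y or a ) $  match 'x'
C' D' $               or ( y or a ) $    output C' → or Y C'
or Y C' D' $          or ( y or a ) $    match 'or'
Y C' D' $             ( y or a ) $       output Y → ( D )
( D ) C' D' $         ( y or a ) $       match '('
D ) C' D' $           y or a ) $         output D → C D'
C D' ) C' D' $        y or a ) $         output C → Y C'
Y C' D' ) C' D' $     y or a ) $         output Y → y
y C' D' ) C' D' $     y or a ) $         match 'y'
C' D' ) C' D' $       or a ) $           output C' → or Y C'
or Y C' D' ) C' D' $  or a ) $           match 'or'
Y C' D' ) C' D' $     a ) $              output Y → a
a C' D' ) C' D' $     a ) $              match 'a'
C' D' ) C' D' $       ) $                output C' → ε
D' ) C' D' $          ) $                output D' → ε
) C' D' $             ) $                match ')'
C' D' $               $                  output C' → ε
D' $                  $                  output D' → ε
$                     $                  accept

The string is accepted.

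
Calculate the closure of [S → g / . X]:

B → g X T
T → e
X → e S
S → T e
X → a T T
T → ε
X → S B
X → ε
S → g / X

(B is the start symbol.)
To compute CLOSURE, for each item [A → α.Bβ] where B is a non-terminal, add [B → .γ] for all productions B → γ; repeat for the newly added items until nothing changes.

Start with: [S → g / . X]
  [S → g / . X] has the dot before X: add [X → . e S], [X → . a T T], [X → . S B], [X → .]
  [X → . S B] has the dot before S: add [S → . T e], [S → . g / X]
  [S → . T e] has the dot before T: add [T → . e], [T → .]
No further items can be added.

CLOSURE = { [S → . T e], [S → . g / X], [S → g / . X], [T → . e], [T → .], [X → . S B], [X → . a T T], [X → . e S], [X → .] }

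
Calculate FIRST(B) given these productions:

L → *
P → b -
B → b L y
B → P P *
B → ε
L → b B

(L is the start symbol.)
{ 'b', ε }

FIRST sets of the other non-terminals involved (by the same procedure, iterated to a fixed point):
  FIRST(P) = { 'b' }

From B → b L y:
  - b is a terminal: add 'b' and stop
From B → P P *:
  - P is a non-terminal: add FIRST(P) \ {ε} = { 'b' }
    P is not nullable, so stop
From B → ε:
  - ε-production, so ε ∈ FIRST(B)

Collecting: FIRST(B) = { 'b', ε }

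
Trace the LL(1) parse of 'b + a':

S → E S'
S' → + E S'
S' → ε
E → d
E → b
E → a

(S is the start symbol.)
Stack is shown with the top on the left.

Stack     Input    Action
-------------------------
S $       b + a $  output S → E S'
E S' $    b + a $  output E → b
b S' $    b + a $  match 'b'
S' $      + a $    output S' → + E S'
+ E S' $  + a $    match '+'
E S' $    a $      output E → a
a S' $    a $      match 'a'
S' $      $        output S' → ε
$         $        accept

The string is accepted.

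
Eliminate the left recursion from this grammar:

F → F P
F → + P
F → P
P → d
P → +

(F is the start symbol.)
F → + P F'
F → P F'
F' → P F'
F' → ε
P → d
P → +

F is directly left-recursive. The standard transformation for
  A → A α₁ | ... | A α_m | β₁ | ... | β_n
is
  A  → β₁ A' | ... | β_n A'
  A' → α₁ A' | ... | α_m A' | ε

F → + P becomes F → + P F'
F → P becomes F → P F'
F → F P becomes F' → P F'
Add F' → ε

Productions for other non-terminals are unchanged:
  P → d
  P → +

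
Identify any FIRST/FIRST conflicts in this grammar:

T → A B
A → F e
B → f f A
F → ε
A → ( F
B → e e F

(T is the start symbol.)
A FIRST/FIRST conflict occurs when two productions N → α and N → β for the same non-terminal have FIRST(α) ∩ FIRST(β) ≠ ∅ (with ε ∈ FIRST of a nullable right-hand side, so two nullable alternatives also conflict).

FIRST sets of the non-terminals at (or reachable through a nullable prefix from) the front of some alternative:
  FIRST(F) = { ε }

Productions for A:
  A → F e: FIRST = { 'e' }
  A → ( F: FIRST = { '(' }
Productions for B:
  B → f f A: FIRST = { 'f' }
  B → e e F: FIRST = { 'e' }
T, F have only one production, so no FIRST/FIRST conflict is possible there.

All alternatives of each non-terminal have pairwise disjoint FIRST sets.

Answer: No FIRST/FIRST conflicts.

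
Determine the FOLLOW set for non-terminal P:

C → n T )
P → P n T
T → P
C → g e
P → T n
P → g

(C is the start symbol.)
{ ')', 'n' }

To compute FOLLOW(P), find every occurrence of P on a right-hand side N → α P β: add FIRST(β) \ {ε}, and if β is empty or nullable also add FOLLOW(N). Iterate to a fixed point.

In P → P n T: P is followed by n T, add FIRST(n T) \ {ε} = { 'n' }
In T → P: P is at the end, add FOLLOW(T)

The FOLLOW sets referred to above (computed the same way, to a fixed point):
  FOLLOW(T) = { ')', 'n' }

Taking the union: FOLLOW(P) = { ')', 'n' }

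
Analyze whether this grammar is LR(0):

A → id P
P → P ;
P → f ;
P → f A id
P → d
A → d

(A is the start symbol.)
A grammar is LR(0) if no state in the canonical LR(0) collection has:
  - both a shift item (dot before a terminal) and a complete item (shift-reduce conflict), or
  - two or more complete items (reduce-reduce conflict; the accept item [A' → A .] counts as a complete item here).

Augment with A' → A and build the canonical LR(0) collection (I0 = CLOSURE({[A' → . A]}), then GOTO on every symbol after a dot until no new states appear). It has 11 states:
  I0: { [A → . d], [A → . id P], [A' → . A] }  — shift
  I1: { [A' → A .] }  — accept
  I2: { [A → d .] }  — reduce
  I3: { [A → id . P], [P → . P ;], [P → . d], [P → . f ;], [P → . f A id] }  — shift
  I4: { [A → id P .], [P → P . ;] }  — shift, reduce
  I5: { [P → d .] }  — reduce
  I6: { [A → . d], [A → . id P], [P → f . ;], [P → f . A id] }  — shift
  I7: { [P → f ; .] }  — reduce
  I8: { [P → f A . id] }  — shift
  I9: { [P → f A id .] }  — reduce
  I10: { [P → P ; .] }  — reduce

Conflict in state I4:
  Shift-reduce conflict between [A → id P .] and [P → P . ;]
So the grammar is NOT LR(0).

Answer: No. Shift-reduce conflict between [A → id P .] and [P → P . ;]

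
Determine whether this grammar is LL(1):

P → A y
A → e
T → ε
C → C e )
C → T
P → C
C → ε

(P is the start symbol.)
A grammar is LL(1) if for each non-terminal N with multiple productions, the predict sets of those productions are pairwise disjoint, where PREDICT(N → α) = (FIRST(α) \ {ε}) ∪ (FOLLOW(N) if α ⇒* ε).

Relevant sets:
  FIRST(A) = { 'e' }
  FIRST(C) = { 'e', ε }
  FIRST(T) = { ε }
  FOLLOW(P) = { $ }
  FOLLOW(C) = { $, 'e' }

For P:
  PREDICT(P → A y) = { 'e' }
  PREDICT(P → C) = { $, 'e' }
For C:
  PREDICT(C → C e ')') = { 'e' }
  PREDICT(C → T) = { $, 'e' }
  PREDICT(C → ε) = { $, 'e' }
A, T have a single production, so nothing to check there.

Conflict found: Predict set conflict for P: { 'e' }
The grammar is NOT LL(1).

Answer: No. Predict set conflict for P: { 'e' }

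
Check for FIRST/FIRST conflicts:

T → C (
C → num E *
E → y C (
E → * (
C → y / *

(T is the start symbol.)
No FIRST/FIRST conflicts.

A FIRST/FIRST conflict occurs when two productions N → α and N → β for the same non-terminal have FIRST(α) ∩ FIRST(β) ≠ ∅ (with ε ∈ FIRST of a nullable right-hand side, so two nullable alternatives also conflict).

Productions for C:
  C → num E *: FIRST = { 'num' }
  C → y / *: FIRST = { 'y' }
Productions for E:
  E → y C (: FIRST = { 'y' }
  E → * (: FIRST = { '*' }
T has only one production, so no FIRST/FIRST conflict is possible there.

All alternatives of each non-terminal have pairwise disjoint FIRST sets.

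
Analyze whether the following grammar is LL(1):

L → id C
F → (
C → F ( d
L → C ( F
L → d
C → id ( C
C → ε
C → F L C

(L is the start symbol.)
Relevant sets:
  FIRST(C) = { '(', 'id', ε }
  FIRST(F) = { '(' }
  FOLLOW(C) = { $, '(', 'id' }

For L:
  PREDICT(L → id C) = { 'id' }
  PREDICT(L → C '(' F) = { '(', 'id' }
  PREDICT(L → d) = { 'd' }
For C:
  PREDICT(C → F '(' d) = { '(' }
  PREDICT(C → id '(' C) = { 'id' }
  PREDICT(C → ε) = { $, '(', 'id' }
  PREDICT(C → F L C) = { '(' }
F has a single production, so nothing to check there.

Conflict found: Predict set conflict for L: { 'id' }
The grammar is NOT LL(1).

Answer: No. Predict set conflict for L: { 'id' }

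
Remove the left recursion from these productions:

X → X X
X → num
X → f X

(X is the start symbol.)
X → num X'
X → f X X'
X' → X X'
X' → ε

X is directly left-recursive. The standard transformation for
  A → A α₁ | ... | A α_m | β₁ | ... | β_n
is
  A  → β₁ A' | ... | β_n A'
  A' → α₁ A' | ... | α_m A' | ε

X → num becomes X → num X'
X → f X becomes X → f X X'
X → X X becomes X' → X X'
Add X' → ε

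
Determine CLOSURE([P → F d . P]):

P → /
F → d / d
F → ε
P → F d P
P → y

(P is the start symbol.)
{ [F → . d / d], [F → .], [P → . /], [P → . F d P], [P → . y], [P → F d . P] }

To compute CLOSURE, for each item [A → α.Bβ] where B is a non-terminal, add [B → .γ] for all productions B → γ; repeat for the newly added items until nothing changes.

Start with: [P → F d . P]
  [P → F d . P] has the dot before P: add [P → . /], [P → . F d P], [P → . y]
  [P → . F d P] has the dot before F: add [F → . d / d], [F → .]
No further items can be added.

CLOSURE = { [F → . d / d], [F → .], [P → . /], [P → . F d P], [P → . y], [P → F d . P] }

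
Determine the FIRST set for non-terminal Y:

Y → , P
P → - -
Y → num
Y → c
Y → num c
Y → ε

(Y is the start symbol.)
To compute FIRST(Y), examine every production with Y on the left-hand side, reading each right-hand side left to right until a non-nullable symbol is reached.

From Y → , P:
  - ',' is a terminal: add ',' and stop
From Y → num:
  - num is a terminal: add 'num' and stop
From Y → c:
  - c is a terminal: add 'c' and stop
From Y → num c:
  - num is a terminal: add 'num' and stop
From Y → ε:
  - ε-production, so ε ∈ FIRST(Y)

Collecting: FIRST(Y) = { ',', 'c', 'num', ε }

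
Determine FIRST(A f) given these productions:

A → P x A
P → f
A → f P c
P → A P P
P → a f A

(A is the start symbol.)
{ 'a', 'f' }

FIRST sets of the non-terminals involved (from the grammar, by fixed-point iteration):
  FIRST(A) = { 'a', 'f' }

To compute FIRST(A f), process the symbols left to right:
Symbol A is a non-terminal. Add FIRST(A) \ {ε} = { 'a', 'f' }
A is not nullable (ε ∉ FIRST(A)), so stop here.
FIRST(A f) = { 'a', 'f' }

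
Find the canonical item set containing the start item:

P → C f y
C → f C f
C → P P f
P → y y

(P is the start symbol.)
First, augment the grammar with P' → P
I₀ = CLOSURE({ [P' → . P] }):
  [P' → . P] has the dot before P: add [P → . C f y], [P → . y y]
  [P → . C f y] has the dot before C: add [C → . f C f], [C → . P P f]
No further items can be added.

I₀ = { [C → . P P f], [C → . f C f], [P → . C f y], [P → . y y], [P' → . P] }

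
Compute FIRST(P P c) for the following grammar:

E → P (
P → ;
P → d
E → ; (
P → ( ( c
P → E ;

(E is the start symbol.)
{ '(', ';', 'd' }

FIRST sets of the non-terminals involved (from the grammar, by fixed-point iteration):
  FIRST(P) = { '(', ';', 'd' }

To compute FIRST(P P c), process the symbols left to right:
Symbol P is a non-terminal. Add FIRST(P) \ {ε} = { '(', ';', 'd' }
P is not nullable (ε ∉ FIRST(P)), so stop here.
FIRST(P P c) = { '(', ';', 'd' }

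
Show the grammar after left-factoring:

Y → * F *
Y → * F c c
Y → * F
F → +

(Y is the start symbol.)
Left-factoring transforms A → αβ₁ | αβ₂ into A → αA' and A' → β₁ | β₂
(α is the longest common prefix among the alternatives). Repeat until
no nonterminal has two alternatives with a common prefix.

Round 1: Y has alternatives sharing prefix '* F'. Introduce Y': Y → * F Y'
  Add: Y' → *
  Add: Y' → c c
  Add: Y' → ε

No remaining common prefixes — done.

Resulting grammar:
Y → * F Y'
Y' → *
Y' → c c
Y' → ε
F → +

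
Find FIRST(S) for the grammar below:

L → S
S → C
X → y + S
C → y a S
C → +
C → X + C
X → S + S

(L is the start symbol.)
{ '+', 'y' }

To compute FIRST(S), examine every production with S on the left-hand side, reading each right-hand side left to right until a non-nullable symbol is reached.

FIRST sets of the other non-terminals involved (by the same procedure, iterated to a fixed point):
  FIRST(C) = { '+', 'y' }

From S → C:
  - C is a non-terminal: add FIRST(C) \ {ε} = { '+', 'y' }
    C is not nullable, so stop

Collecting: FIRST(S) = { '+', 'y' }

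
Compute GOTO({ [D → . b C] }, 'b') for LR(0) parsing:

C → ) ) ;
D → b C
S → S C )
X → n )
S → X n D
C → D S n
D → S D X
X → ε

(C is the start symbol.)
{ [C → . ) ) ;], [C → . D S n], [D → . S D X], [D → . b C], [D → b . C], [S → . S C )], [S → . X n D], [X → . n )], [X → .] }

GOTO(I, 'b') = CLOSURE({ [A → αX.β] : [A → α.Xβ] ∈ I, X = 'b' })

Items with dot before 'b', with the dot advanced:
  [D → . b C] → [D → b . C]
Closure of the advanced items:
  [D → b . C] has the dot before C: add [C → . ) ) ;], [C → . D S n]
  [C → . D S n] has the dot before D: add [D → . b C], [D → . S D X]
  [D → . S D X] has the dot before S: add [S → . S C )], [S → . X n D]
  [S → . X n D] has the dot before X: add [X → . n )], [X → .]

GOTO = { [C → . ) ) ;], [C → . D S n], [D → . S D X], [D → . b C], [D → b . C], [S → . S C )], [S → . X n D], [X → . n )], [X → .] }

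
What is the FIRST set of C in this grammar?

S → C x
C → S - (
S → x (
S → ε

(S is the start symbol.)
{ '-', 'x' }

FIRST sets of the other non-terminals involved (by the same procedure, iterated to a fixed point):
  FIRST(S) = { '-', 'x', ε }

From C → S - (:
  - S is a non-terminal: add FIRST(S) \ {ε} = { '-', 'x' }
    S is nullable, so continue to the next symbol
  - '-' is a terminal: add '-' and stop

Collecting: FIRST(C) = { '-', 'x' }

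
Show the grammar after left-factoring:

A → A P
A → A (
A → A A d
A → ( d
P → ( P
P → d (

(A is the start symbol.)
A → A A'
A' → P
A' → (
A' → A d
A → ( d
P → ( P
P → d (

Left-factoring transforms A → αβ₁ | αβ₂ into A → αA' and A' → β₁ | β₂
(α is the longest common prefix among the alternatives). Repeat until
no nonterminal has two alternatives with a common prefix.

Round 1: A has alternatives sharing prefix 'A'. Introduce A': A → A A'
  Add: A' → P
  Add: A' → (
  Add: A' → A d

No remaining common prefixes — done.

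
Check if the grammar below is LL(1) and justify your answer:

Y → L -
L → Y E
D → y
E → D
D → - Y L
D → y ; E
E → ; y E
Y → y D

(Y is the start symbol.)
No. Predict set conflict for Y: { 'y' }

Relevant sets:
  FIRST(L) = { 'y' }
  FIRST(D) = { '-', 'y' }

For Y:
  PREDICT(Y → L '-') = { 'y' }
  PREDICT(Y → y D) = { 'y' }
For D:
  PREDICT(D → y) = { 'y' }
  PREDICT(D → '-' Y L) = { '-' }
  PREDICT(D → y ';' E) = { 'y' }
For E:
  PREDICT(E → D) = { '-', 'y' }
  PREDICT(E → ';' y E) = { ';' }
L has a single production, so nothing to check there.

Conflict found: Predict set conflict for Y: { 'y' }
The grammar is NOT LL(1).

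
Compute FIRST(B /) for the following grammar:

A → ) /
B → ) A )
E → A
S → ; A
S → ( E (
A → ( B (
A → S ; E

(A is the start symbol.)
{ ')' }

FIRST sets of the non-terminals involved (from the grammar, by fixed-point iteration):
  FIRST(B) = { ')' }

To compute FIRST(B /), process the symbols left to right:
Symbol B is a non-terminal. Add FIRST(B) \ {ε} = { ')' }
B is not nullable (ε ∉ FIRST(B)), so stop here.
FIRST(B /) = { ')' }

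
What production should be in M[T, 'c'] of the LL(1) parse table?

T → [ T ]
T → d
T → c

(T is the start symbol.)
T → c

To find M[T, 'c'], we find productions for T where 'c' is in the predict set (PREDICT(N → α) = (FIRST(α) \ {ε}) ∪ (FOLLOW(N) if α ⇒* ε)).

T → [ T ]: PREDICT = { '[' }
T → d: PREDICT = { 'd' }
T → c: PREDICT = { 'c' }
  'c' is in predict set, so this production goes in M[T, 'c']

M[T, 'c'] = T → c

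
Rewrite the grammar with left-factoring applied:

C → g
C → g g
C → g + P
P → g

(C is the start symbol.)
Left-factoring transforms A → αβ₁ | αβ₂ into A → αA' and A' → β₁ | β₂
(α is the longest common prefix among the alternatives). Repeat until
no nonterminal has two alternatives with a common prefix.

Round 1: C has alternatives sharing prefix 'g'. Introduce C': C → g C'
  Add: C' → ε
  Add: C' → g
  Add: C' → + P

No remaining common prefixes — done.

Resulting grammar:
C → g C'
C' → ε
C' → g
C' → + P
P → g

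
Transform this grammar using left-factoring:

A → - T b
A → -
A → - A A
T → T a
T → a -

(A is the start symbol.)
A → - A'
A' → T b
A' → ε
A' → A A
T → T a
T → a -

Left-factoring transforms A → αβ₁ | αβ₂ into A → αA' and A' → β₁ | β₂
(α is the longest common prefix among the alternatives). Repeat until
no nonterminal has two alternatives with a common prefix.

Round 1: A has alternatives sharing prefix '-'. Introduce A': A → - A'
  Add: A' → T b
  Add: A' → ε
  Add: A' → A A

No remaining common prefixes — done.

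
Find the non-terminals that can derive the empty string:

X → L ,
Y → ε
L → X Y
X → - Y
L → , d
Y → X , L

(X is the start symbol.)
{ 'Y' }

ε-productions: Y → ε
So Y is immediately nullable.
No further non-terminal can be added: every production for the remaining non-terminals contains a terminal or a non-nullable non-terminal.
Nullable = { 'Y' }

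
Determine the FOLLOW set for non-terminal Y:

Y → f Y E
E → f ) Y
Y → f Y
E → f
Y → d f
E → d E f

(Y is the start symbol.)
To compute FOLLOW(Y), find every occurrence of Y on a right-hand side N → α Y β: add FIRST(β) \ {ε}, and if β is empty or nullable also add FOLLOW(N). Iterate to a fixed point.

Y is the start symbol, so $ ∈ FOLLOW(Y).
In Y → f Y E: Y is followed by E, add FIRST(E) \ {ε} = { 'd', 'f' }
In E → f ) Y: Y is at the end, add FOLLOW(E)
In Y → f Y: Y is at the end; this adds FOLLOW(Y) to itself — nothing new

The FOLLOW sets referred to above (computed the same way, to a fixed point):
  FOLLOW(E) = { $, 'd', 'f' }

Taking the union: FOLLOW(Y) = { $, 'd', 'f' }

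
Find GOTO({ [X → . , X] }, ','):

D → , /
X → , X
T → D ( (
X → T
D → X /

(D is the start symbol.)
{ [D → . , /], [D → . X /], [T → . D ( (], [X → , . X], [X → . , X], [X → . T] }

GOTO(I, ',') = CLOSURE({ [A → αX.β] : [A → α.Xβ] ∈ I, X = ',' })

Items with dot before ',', with the dot advanced:
  [X → . , X] → [X → , . X]
Closure of the advanced items:
  [X → , . X] has the dot before X: add [X → . , X], [X → . T]
  [X → . T] has the dot before T: add [T → . D ( (]
  [T → . D ( (] has the dot before D: add [D → . , /], [D → . X /]

GOTO = { [D → . , /], [D → . X /], [T → . D ( (], [X → , . X], [X → . , X], [X → . T] }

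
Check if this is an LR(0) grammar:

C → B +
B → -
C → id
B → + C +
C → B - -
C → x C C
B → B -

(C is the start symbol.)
No. Shift-reduce conflict between [B → B - .] and [C → B - . -]

A grammar is LR(0) if no state in the canonical LR(0) collection has:
  - both a shift item (dot before a terminal) and a complete item (shift-reduce conflict), or
  - two or more complete items (reduce-reduce conflict; the accept item [C' → C .] counts as a complete item here).

Augment with C' → C and build the canonical LR(0) collection (I0 = CLOSURE({[C' → . C]}), then GOTO on every symbol after a dot until no new states appear). It has 14 states:
  I0: { [B → . + C +], [B → . -], [B → . B -], [C → . B +], [C → . B - -], [C → . id], [C → . x C C], [C' → . C] }  — shift
  I1: { [B → + . C +], [B → . + C +], [B → . -], [B → . B -], [C → . B +], [C → . B - -], [C → . id], [C → . x C C] }  — shift
  I2: { [B → - .] }  — reduce
  I3: { [B → B . -], [C → B . +], [C → B . - -] }  — shift
  I4: { [C' → C .] }  — accept
  I5: { [C → id .] }  — reduce
  I6: { [B → . + C +], [B → . -], [B → . B -], [C → . B +], [C → . B - -], [C → . id], [C → . x C C], [C → x . C C] }  — shift
  I7: { [B → . + C +], [B → . -], [B → . B -], [C → . B +], [C → . B - -], [C → . id], [C → . x C C], [C → x C . C] }  — shift
  I8: { [C → x C C .] }  — reduce
  I9: { [C → B + .] }  — reduce
  I10: { [B → B - .], [C → B - . -] }  — shift, reduce
  I11: { [C → B - - .] }  — reduce
  I12: { [B → + C . +] }  — shift
  I13: { [B → + C + .] }  — reduce

Conflict in state I10:
  Shift-reduce conflict between [B → B - .] and [C → B - . -]
So the grammar is NOT LR(0).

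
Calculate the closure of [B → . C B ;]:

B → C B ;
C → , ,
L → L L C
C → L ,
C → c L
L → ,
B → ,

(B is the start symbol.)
{ [B → . C B ;], [C → . , ,], [C → . L ,], [C → . c L], [L → . ,], [L → . L L C] }

To compute CLOSURE, for each item [A → α.Bβ] where B is a non-terminal, add [B → .γ] for all productions B → γ; repeat for the newly added items until nothing changes.

Start with: [B → . C B ;]
  [B → . C B ;] has the dot before C: add [C → . , ,], [C → . L ,], [C → . c L]
  [C → . L ,] has the dot before L: add [L → . L L C], [L → . ,]
No further items can be added.

CLOSURE = { [B → . C B ;], [C → . , ,], [C → . L ,], [C → . c L], [L → . ,], [L → . L L C] }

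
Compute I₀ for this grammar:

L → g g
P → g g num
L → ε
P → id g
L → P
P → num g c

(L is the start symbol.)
{ [L → . P], [L → . g g], [L → .], [L' → . L], [P → . g g num], [P → . id g], [P → . num g c] }

First, augment the grammar with L' → L
I₀ = CLOSURE({ [L' → . L] }):
  [L' → . L] has the dot before L: add [L → . g g], [L → .], [L → . P]
  [L → . P] has the dot before P: add [P → . g g num], [P → . id g], [P → . num g c]
No further items can be added.

I₀ = { [L → . P], [L → . g g], [L → .], [L' → . L], [P → . g g num], [P → . id g], [P → . num g c] }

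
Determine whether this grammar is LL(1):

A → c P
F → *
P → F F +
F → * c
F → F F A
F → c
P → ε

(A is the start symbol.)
No. Predict set conflict for F: { '*' }

Relevant sets:
  FIRST(F) = { '*', 'c' }
  FOLLOW(P) = { $, '*', '+', 'c' }

For F:
  PREDICT(F → '*') = { '*' }
  PREDICT(F → '*' c) = { '*' }
  PREDICT(F → F F A) = { '*', 'c' }
  PREDICT(F → c) = { 'c' }
For P:
  PREDICT(P → F F '+') = { '*', 'c' }
  PREDICT(P → ε) = { $, '*', '+', 'c' }
A has a single production, so nothing to check there.

Conflict found: Predict set conflict for F: { '*' }
The grammar is NOT LL(1).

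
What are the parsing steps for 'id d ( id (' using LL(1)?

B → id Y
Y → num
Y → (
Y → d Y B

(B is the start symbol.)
Stack is shown with the top on the left.

Stack    Input          Action
------------------------------
B $      id d ( id ( $  output B → id Y
id Y $   id d ( id ( $  match 'id'
Y $      d ( id ( $     output Y → d Y B
d Y B $  d ( id ( $     match 'd'
Y B $    ( id ( $       output Y → (
( B $    ( id ( $       match '('
B $      id ( $         output B → id Y
id Y $   id ( $         match 'id'
Y $      ( $            output Y → (
( $      ( $            match '('
$        $              accept

The string is accepted.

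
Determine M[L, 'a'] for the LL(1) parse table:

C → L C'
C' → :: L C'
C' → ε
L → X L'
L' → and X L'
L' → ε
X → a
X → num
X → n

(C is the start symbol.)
L → X L'

To find M[L, 'a'], we find productions for L where 'a' is in the predict set (PREDICT(N → α) = (FIRST(α) \ {ε}) ∪ (FOLLOW(N) if α ⇒* ε)).

Relevant sets:
  FIRST(X) = { 'a', 'n', 'num' }

L → X L': PREDICT = { 'a', 'n', 'num' }
  'a' is in predict set, so this production goes in M[L, 'a']

M[L, 'a'] = L → X L'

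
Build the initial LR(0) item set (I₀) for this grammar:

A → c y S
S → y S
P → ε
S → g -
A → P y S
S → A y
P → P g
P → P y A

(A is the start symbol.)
{ [A → . P y S], [A → . c y S], [A' → . A], [P → . P g], [P → . P y A], [P → .] }

First, augment the grammar with A' → A
I₀ = CLOSURE({ [A' → . A] }):
  [A' → . A] has the dot before A: add [A → . c y S], [A → . P y S]
  [A → . P y S] has the dot before P: add [P → .], [P → . P g], [P → . P y A]
No further items can be added.

I₀ = { [A → . P y S], [A → . c y S], [A' → . A], [P → . P g], [P → . P y A], [P → .] }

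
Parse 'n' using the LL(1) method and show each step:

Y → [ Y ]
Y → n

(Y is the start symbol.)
LL(1) parsing maintains a stack (initially the start symbol over $) and the input. At each step: if the stack top is a terminal, match it against the current input token; if it is a non-terminal N, replace it with the RHS of M[N, lookahead] (the unique production whose predict set contains the lookahead).

Stack is shown with the top on the left.

Stack  Input  Action
--------------------
Y $    n $    output Y → n
n $    n $    match 'n'
$      $      accept

The string is accepted.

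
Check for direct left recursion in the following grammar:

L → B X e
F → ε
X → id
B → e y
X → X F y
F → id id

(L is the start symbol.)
Yes, X is left-recursive

L → B X e: starts with B
F → ε: starts with ε
X → id: starts with id
B → e y: starts with e
X → X F y: LEFT RECURSIVE (starts with X)
F → id id: starts with id

The grammar has direct left recursion on: X.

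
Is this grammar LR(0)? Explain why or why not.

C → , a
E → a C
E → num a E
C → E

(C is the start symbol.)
Yes, the grammar is LR(0)

Augment with C' → C and build the canonical LR(0) collection (I0 = CLOSURE({[C' → . C]}), then GOTO on every symbol after a dot until no new states appear). It has 10 states:
  I0: { [C → . , a], [C → . E], [C' → . C], [E → . a C], [E → . num a E] }  — shift
  I1: { [C → , . a] }  — shift
  I2: { [C' → C .] }  — accept
  I3: { [C → E .] }  — reduce
  I4: { [C → . , a], [C → . E], [E → . a C], [E → . num a E], [E → a . C] }  — shift
  I5: { [E → num . a E] }  — shift
  I6: { [E → . a C], [E → . num a E], [E → num a . E] }  — shift
  I7: { [E → num a E .] }  — reduce
  I8: { [E → a C .] }  — reduce
  I9: { [C → , a .] }  — reduce

Every state is either a pure shift/goto state or contains exactly one complete item and nothing to shift — no conflicts. The grammar is LR(0).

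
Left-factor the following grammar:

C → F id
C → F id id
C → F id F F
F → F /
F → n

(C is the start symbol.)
Left-factoring transforms A → αβ₁ | αβ₂ into A → αA' and A' → β₁ | β₂
(α is the longest common prefix among the alternatives). Repeat until
no nonterminal has two alternatives with a common prefix.

Round 1: C has alternatives sharing prefix 'F id'. Introduce C': C → F id C'
  Add: C' → ε
  Add: C' → id
  Add: C' → F F

No remaining common prefixes — done.

Resulting grammar:
C → F id C'
C' → ε
C' → id
C' → F F
F → F /
F → n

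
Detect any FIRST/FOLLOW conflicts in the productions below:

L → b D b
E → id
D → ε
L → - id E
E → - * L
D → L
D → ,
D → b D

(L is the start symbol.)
Nullable non-terminals: D.
FIRST sets used below: FIRST(L) = { '-', 'b' }

D: nullable alternative(s) D → ε; FOLLOW(D) = { 'b' }
  D → ε: FIRST \ {ε} = { } — this is the only nullable alternative, skip
  D → L: FIRST \ {ε} = { '-', 'b' } — overlaps FOLLOW(D) on { 'b' }: CONFLICT
  D → ,: FIRST \ {ε} = { ',' } — disjoint from FOLLOW(D)
  D → b D: FIRST \ {ε} = { 'b' } — overlaps FOLLOW(D) on { 'b' }: CONFLICT

E, L have no nullable alternative, so no FIRST/FOLLOW check is needed there.

So the grammar has 2 FIRST/FOLLOW conflicts (marked CONFLICT above).

Answer: Yes. D → L with FOLLOW(D) on { 'b' }; D → b D with FOLLOW(D) on { 'b' }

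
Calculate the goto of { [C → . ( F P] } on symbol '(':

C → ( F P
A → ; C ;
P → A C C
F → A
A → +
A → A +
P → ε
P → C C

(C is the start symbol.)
GOTO(I, '(') = CLOSURE({ [A → αX.β] : [A → α.Xβ] ∈ I, X = '(' })

Items with dot before '(', with the dot advanced:
  [C → . ( F P] → [C → ( . F P]
Closure of the advanced items:
  [C → ( . F P] has the dot before F: add [F → . A]
  [F → . A] has the dot before A: add [A → . ; C ;], [A → . +], [A → . A +]

GOTO = { [A → . +], [A → . ; C ;], [A → . A +], [C → ( . F P], [F → . A] }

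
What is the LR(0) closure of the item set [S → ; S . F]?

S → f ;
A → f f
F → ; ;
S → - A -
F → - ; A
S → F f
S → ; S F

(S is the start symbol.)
{ [F → . - ; A], [F → . ; ;], [S → ; S . F] }

To compute CLOSURE, for each item [A → α.Bβ] where B is a non-terminal, add [B → .γ] for all productions B → γ; repeat for the newly added items until nothing changes.

Start with: [S → ; S . F]
  [S → ; S . F] has the dot before F: add [F → . ; ;], [F → . - ; A]
No further items can be added.

CLOSURE = { [F → . - ; A], [F → . ; ;], [S → ; S . F] }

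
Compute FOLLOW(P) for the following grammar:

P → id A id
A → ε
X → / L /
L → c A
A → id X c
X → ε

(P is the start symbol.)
To compute FOLLOW(P), find every occurrence of P on a right-hand side N → α P β: add FIRST(β) \ {ε}, and if β is empty or nullable also add FOLLOW(N). Iterate to a fixed point.

P is the start symbol, so $ ∈ FOLLOW(P).
P does not occur on any right-hand side.

Taking the union: FOLLOW(P) = { $ }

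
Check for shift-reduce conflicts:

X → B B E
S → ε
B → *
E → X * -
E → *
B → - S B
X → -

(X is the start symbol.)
A shift-reduce conflict occurs when an LR(0) state has both:
  - a complete (reduce) item [A → α .] (dot at the end), and
  - a shift item [B → β . c γ] (dot before a terminal).

Augment with X' → X and build the canonical LR(0) collection (I0 = CLOSURE({[X' → . X]}), then GOTO on every symbol after a dot until no new states appear). It has 14 states:
  I0: { [B → . *], [B → . - S B], [X → . -], [X → . B B E], [X' → . X] }  — shift
  I1: { [B → * .] }  — reduce
  I2: { [B → - . S B], [S → .], [X → - .] }  — 2 reduces
  I3: { [B → . *], [B → . - S B], [X → B . B E] }  — shift
  I4: { [X' → X .] }  — accept
  I5: { [B → - . S B], [S → .] }  — reduce
  I6: { [B → . *], [B → . - S B], [E → . *], [E → . X * -], [X → . -], [X → . B B E], [X → B B . E] }  — shift
  I7: { [B → * .], [E → * .] }  — 2 reduces
  I8: { [X → B B E .] }  — reduce
  I9: { [E → X . * -] }  — shift
  I10: { [E → X * . -] }  — shift
  I11: { [E → X * - .] }  — reduce
  I12: { [B → - S . B], [B → . *], [B → . - S B] }  — shift
  I13: { [B → - S B .] }  — reduce

No state contains both a complete item and a shift item.

Answer: No shift-reduce conflicts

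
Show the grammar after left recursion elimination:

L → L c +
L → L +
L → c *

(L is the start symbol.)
L is directly left-recursive. The standard transformation for
  A → A α₁ | ... | A α_m | β₁ | ... | β_n
is
  A  → β₁ A' | ... | β_n A'
  A' → α₁ A' | ... | α_m A' | ε

L → c * becomes L → c * L'
L → L c + becomes L' → c + L'
L → L + becomes L' → + L'
Add L' → ε

Resulting grammar:
L → c * L'
L' → c + L'
L' → + L'
L' → ε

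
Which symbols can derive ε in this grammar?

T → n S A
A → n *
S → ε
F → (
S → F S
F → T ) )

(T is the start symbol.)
{ 'S' }

A non-terminal is nullable if it can derive ε (the empty string): either it has an ε-production, or it has a production whose right-hand side consists entirely of nullable non-terminals.

ε-productions: S → ε
So S is immediately nullable.
No further non-terminal can be added: every production for the remaining non-terminals contains a terminal or a non-nullable non-terminal.
Nullable = { 'S' }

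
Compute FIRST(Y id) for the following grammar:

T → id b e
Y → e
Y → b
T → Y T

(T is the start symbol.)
{ 'b', 'e' }

FIRST sets of the non-terminals involved (from the grammar, by fixed-point iteration):
  FIRST(Y) = { 'b', 'e' }

To compute FIRST(Y id), process the symbols left to right:
Symbol Y is a non-terminal. Add FIRST(Y) \ {ε} = { 'b', 'e' }
Y is not nullable (ε ∉ FIRST(Y)), so stop here.
FIRST(Y id) = { 'b', 'e' }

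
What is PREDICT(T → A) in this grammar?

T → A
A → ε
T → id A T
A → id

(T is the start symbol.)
{ $, 'id' }

PREDICT(T → A) = (FIRST(RHS) \ {ε}) ∪ (FOLLOW(T) if ε ∈ FIRST(RHS), i.e. RHS ⇒* ε)
FIRST(A) = { 'id', ε }
FIRST(A) = { 'id', ε }
ε ∈ FIRST(A) (the right-hand side is nullable), so add FOLLOW(T) = { $ }
PREDICT(T → A) = { $, 'id' }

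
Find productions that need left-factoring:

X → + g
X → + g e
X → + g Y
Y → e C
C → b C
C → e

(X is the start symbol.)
Yes, X has productions with common prefix '+ g'

Left-factoring is needed when two productions for the same non-terminal
share a common prefix on the right-hand side.

Productions for X:
  X → + g
  X → + g e
  X → + g Y
Productions for C:
  C → b C
  C → e

Found common prefix '+ g' in productions for X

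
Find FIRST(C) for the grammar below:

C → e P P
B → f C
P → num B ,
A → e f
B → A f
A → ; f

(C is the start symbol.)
{ 'e' }

To compute FIRST(C), examine every production with C on the left-hand side, reading each right-hand side left to right until a non-nullable symbol is reached.

From C → e P P:
  - e is a terminal: add 'e' and stop

Collecting: FIRST(C) = { 'e' }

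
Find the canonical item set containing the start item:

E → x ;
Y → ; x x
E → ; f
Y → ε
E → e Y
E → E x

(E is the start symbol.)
First, augment the grammar with E' → E
I₀ = CLOSURE({ [E' → . E] }):
  [E' → . E] has the dot before E: add [E → . x ;], [E → . ; f], [E → . e Y], [E → . E x]
No further items can be added.

I₀ = { [E → . ; f], [E → . E x], [E → . e Y], [E → . x ;], [E' → . E] }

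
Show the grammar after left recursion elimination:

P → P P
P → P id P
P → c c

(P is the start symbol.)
P → c c P'
P' → P P'
P' → id P P'
P' → ε

P is directly left-recursive. The standard transformation for
  A → A α₁ | ... | A α_m | β₁ | ... | β_n
is
  A  → β₁ A' | ... | β_n A'
  A' → α₁ A' | ... | α_m A' | ε

P → c c becomes P → c c P'
P → P P becomes P' → P P'
P → P id P becomes P' → id P P'
Add P' → ε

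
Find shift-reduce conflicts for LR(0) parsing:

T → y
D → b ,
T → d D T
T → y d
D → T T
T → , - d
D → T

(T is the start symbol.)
Yes — I4: [T → y .] vs [T → y . d]; I7: [D → T .] vs [T → . , - d]

Augment with T' → T and build the canonical LR(0) collection (I0 = CLOSURE({[T' → . T]}), then GOTO on every symbol after a dot until no new states appear). It has 14 states:
  I0: { [T → . , - d], [T → . d D T], [T → . y d], [T → . y], [T' → . T] }  — shift
  I1: { [T → , . - d] }  — shift
  I2: { [T' → T .] }  — accept
  I3: { [D → . T T], [D → . T], [D → . b ,], [T → . , - d], [T → . d D T], [T → . y d], [T → . y], [T → d . D T] }  — shift
  I4: { [T → y . d], [T → y .] }  — shift, reduce
  I5: { [T → y d .] }  — reduce
  I6: { [T → . , - d], [T → . d D T], [T → . y d], [T → . y], [T → d D . T] }  — shift
  I7: { [D → T . T], [D → T .], [T → . , - d], [T → . d D T], [T → . y d], [T → . y] }  — shift, reduce
  I8: { [D → b . ,] }  — shift
  I9: { [D → b , .] }  — reduce
  I10: { [D → T T .] }  — reduce
  I11: { [T → d D T .] }  — reduce
  I12: { [T → , - . d] }  — shift
  I13: { [T → , - d .] }  — reduce

I4 contains reduce item [T → y .] and shift item [T → y . d] — shift-reduce conflict.
I7 contains reduce item [D → T .] and shift items [T → . , - d], [T → . d D T], [T → . y], [T → . y d] — shift-reduce conflict.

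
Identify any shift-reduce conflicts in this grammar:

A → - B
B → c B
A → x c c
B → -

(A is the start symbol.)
No shift-reduce conflicts

Augment with A' → A and build the canonical LR(0) collection (I0 = CLOSURE({[A' → . A]}), then GOTO on every symbol after a dot until no new states appear). It has 10 states:
  I0: { [A → . - B], [A → . x c c], [A' → . A] }  — shift
  I1: { [A → - . B], [B → . -], [B → . c B] }  — shift
  I2: { [A' → A .] }  — accept
  I3: { [A → x . c c] }  — shift
  I4: { [A → x c . c] }  — shift
  I5: { [A → x c c .] }  — reduce
  I6: { [B → - .] }  — reduce
  I7: { [A → - B .] }  — reduce
  I8: { [B → . -], [B → . c B], [B → c . B] }  — shift
  I9: { [B → c B .] }  — reduce

No state contains both a complete item and a shift item.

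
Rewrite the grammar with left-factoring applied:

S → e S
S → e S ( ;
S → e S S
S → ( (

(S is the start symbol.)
S → e S S'
S' → ε
S' → ( ;
S' → S
S → ( (

Left-factoring transforms A → αβ₁ | αβ₂ into A → αA' and A' → β₁ | β₂
(α is the longest common prefix among the alternatives). Repeat until
no nonterminal has two alternatives with a common prefix.

Round 1: S has alternatives sharing prefix 'e S'. Introduce S': S → e S S'
  Add: S' → ε
  Add: S' → ( ;
  Add: S' → S

No remaining common prefixes — done.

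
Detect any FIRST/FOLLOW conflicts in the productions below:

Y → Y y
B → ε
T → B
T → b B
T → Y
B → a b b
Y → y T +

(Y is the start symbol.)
No FIRST/FOLLOW conflicts.

A FIRST/FOLLOW conflict occurs when a non-terminal N has a nullable alternative N → β (β ⇒* ε) and another alternative N → α with FIRST(α) ∩ FOLLOW(N) ≠ ∅: on such a lookahead the parser cannot decide between expanding α and letting N vanish via β.

Nullable non-terminals: B, T.
FIRST sets used below: FIRST(B) = { 'a', ε }, FIRST(Y) = { 'y' }

B: nullable alternative(s) B → ε; FOLLOW(B) = { '+' }
  B → ε: FIRST \ {ε} = { } — this is the only nullable alternative, skip
  B → a b b: FIRST \ {ε} = { 'a' } — disjoint from FOLLOW(B)

T: nullable alternative(s) T → B; FOLLOW(T) = { '+' }
  T → B: FIRST \ {ε} = { 'a' } — this is the only nullable alternative, skip
  T → b B: FIRST \ {ε} = { 'b' } — disjoint from FOLLOW(T)
  T → Y: FIRST \ {ε} = { 'y' } — disjoint from FOLLOW(T)

Y has no nullable alternative, so no FIRST/FOLLOW check is needed there.

No FIRST/FOLLOW conflicts found.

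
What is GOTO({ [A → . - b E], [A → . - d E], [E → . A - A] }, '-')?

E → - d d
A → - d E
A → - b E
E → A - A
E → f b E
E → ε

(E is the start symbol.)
{ [A → - . b E], [A → - . d E] }

GOTO(I, '-') = CLOSURE({ [A → αX.β] : [A → α.Xβ] ∈ I, X = '-' })

Items with dot before '-', with the dot advanced:
  [A → . - b E] → [A → - . b E]
  [A → . - d E] → [A → - . d E]
Closure adds nothing (no advanced item has the dot before a non-terminal).

GOTO = { [A → - . b E], [A → - . d E] }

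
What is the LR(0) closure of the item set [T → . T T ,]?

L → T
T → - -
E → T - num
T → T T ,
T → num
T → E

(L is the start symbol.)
To compute CLOSURE, for each item [A → α.Bβ] where B is a non-terminal, add [B → .γ] for all productions B → γ; repeat for the newly added items until nothing changes.

Start with: [T → . T T ,]
  [T → . T T ,] has the dot before T: add [T → . - -], [T → . num], [T → . E]
  [T → . E] has the dot before E: add [E → . T - num]
No further items can be added.

CLOSURE = { [E → . T - num], [T → . - -], [T → . E], [T → . T T ,], [T → . num] }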